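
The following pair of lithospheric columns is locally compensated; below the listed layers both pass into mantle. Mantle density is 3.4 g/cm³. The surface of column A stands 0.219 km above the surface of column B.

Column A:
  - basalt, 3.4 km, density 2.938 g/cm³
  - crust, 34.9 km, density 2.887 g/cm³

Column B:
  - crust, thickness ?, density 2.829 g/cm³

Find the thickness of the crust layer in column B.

Take the compensation level at the base of the deeper column (depth z_c below the surface of column A) and equate Σ ρ_i t_i down to z_c; mantle fills any gap and the z_c terms cancel.
Column A: 3.4×2.938 + 34.9×2.887 + (z_c − 38.3)×3.4
Column B: 0.219×0 + x×2.829 + (z_c − 0.219 − 0 − x)×3.4
The z_c×3.4 term appears on both sides and cancels. Collect the known terms of each column as K = Σ(ρt)_known − 3.4 × (depth of known layers): K_A = 110.7455 − 3.4×38.3 = −19.4745; K_B = 0 − 3.4×(0.219 + 0) = −0.7446.
Balance: K_A = K_B − x×(3.4 − 2.829), so x = (K_B − K_A)/(3.4 − 2.829) = 18.7299/0.571 = 32.8 km.

32.8 km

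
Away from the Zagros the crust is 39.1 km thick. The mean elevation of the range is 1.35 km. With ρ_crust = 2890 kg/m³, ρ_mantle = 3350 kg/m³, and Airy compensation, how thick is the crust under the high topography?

Root depth r = h ρ_c / (ρ_m − ρ_c) = 1.35 km × 2890 / 460 = 8.482 km.
Total thickness = T + h + r = 39.1 km + 1.35 km + 8.482 km = 48.9 km.

48.9 km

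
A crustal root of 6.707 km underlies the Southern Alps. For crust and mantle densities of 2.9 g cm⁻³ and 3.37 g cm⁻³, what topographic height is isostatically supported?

1.09 km

By Archimedes' principle applied to the lithosphere: ρ_c h = (ρ_m − ρ_c) r.
h = r (ρ_m − ρ_c) / ρ_c = 6.707 km × (3.37 − 2.9) / 2.9 = 1.09 km.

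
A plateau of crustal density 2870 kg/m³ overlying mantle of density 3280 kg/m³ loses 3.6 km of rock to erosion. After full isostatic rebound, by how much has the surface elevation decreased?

0.45 km

Rebound u = e ρ_c/ρ_m = 3.6 km × 2870/3280 = 3.15 km.
Net surface drop = e − u = 3.6 km − 3.15 km = e (ρ_m − ρ_c)/ρ_m = 0.45 km.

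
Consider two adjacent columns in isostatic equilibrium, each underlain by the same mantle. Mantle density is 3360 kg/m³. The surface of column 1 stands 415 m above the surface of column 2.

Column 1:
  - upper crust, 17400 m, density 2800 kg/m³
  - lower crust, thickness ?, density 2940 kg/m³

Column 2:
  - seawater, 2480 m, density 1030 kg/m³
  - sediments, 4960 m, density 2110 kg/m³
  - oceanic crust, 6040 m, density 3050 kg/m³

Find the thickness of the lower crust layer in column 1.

13100 m

Take the compensation level at the base of the deeper column (depth z_c below the surface of column 1) and equate Σ ρ_i t_i down to z_c; mantle fills any gap and the z_c terms cancel.
Column 1: 17400×2800 + x×2940 + (z_c − 17400 − x)×3360
Column 2: 415×0 + 2480×1030 + 4960×2110 + 6040×3050 + (z_c − 415 − 13480)×3360
The z_c×3360 term appears on both sides and cancels. Collect the known terms of each column as K = Σ(ρt)_known − 3360 × (depth of known layers): K_1 = 48720000 − 3360×17400 = −9744000; K_2 = 31442000 − 3360×(415 + 13480) = −15245200.
Balance: K_1 − x×(3360 − 2940) = K_2, so x = (K_1 − K_2)/(3360 − 2940) = 5501200/420 = 13100 m.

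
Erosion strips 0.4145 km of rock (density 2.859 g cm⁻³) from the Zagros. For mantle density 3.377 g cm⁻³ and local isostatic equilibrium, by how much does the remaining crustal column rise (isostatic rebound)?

Unloading: uplift u = e ρ_c/ρ_m = 0.4145 km × 2.859/3.377 = 0.351 km.

0.351 km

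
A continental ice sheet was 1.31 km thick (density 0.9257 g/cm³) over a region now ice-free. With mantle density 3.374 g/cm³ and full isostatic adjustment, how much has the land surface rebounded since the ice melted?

0.359 km

Removing the load lets mantle flow back in; uplift u satisfies ρ_ice t = ρ_m u.
u = t ρ_ice/ρ_m = 1.31 km × 0.9257/3.374 = 0.359 km.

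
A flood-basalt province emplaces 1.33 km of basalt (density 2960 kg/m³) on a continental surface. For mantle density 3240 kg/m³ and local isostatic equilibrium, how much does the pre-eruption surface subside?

1.22 km

Subaerial loading: s = t ρ_load / ρ_m.
s = 1.33 km × 2960/3240 = 1.22 km.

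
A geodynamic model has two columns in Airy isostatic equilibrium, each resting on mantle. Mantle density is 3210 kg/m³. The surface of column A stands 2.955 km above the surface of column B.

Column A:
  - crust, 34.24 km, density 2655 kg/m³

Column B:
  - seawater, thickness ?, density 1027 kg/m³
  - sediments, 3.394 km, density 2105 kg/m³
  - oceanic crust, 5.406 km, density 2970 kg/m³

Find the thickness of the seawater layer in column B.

2.05 km

Take the compensation level at the base of the deeper column (depth z_c below the surface of column A) and equate Σ ρ_i t_i down to z_c; mantle fills any gap and the z_c terms cancel.
Column A: 34.24×2655 + (z_c − 34.24)×3210
Column B: 2.955×0 + x×1027 + 3.394×2105 + 5.406×2970 + (z_c − 2.955 − 8.8 − x)×3210
The z_c×3210 term appears on both sides and cancels. Collect the known terms of each column as K = Σ(ρt)_known − 3210 × (depth of known layers): K_A = 90907.2 − 3210×34.24 = −19003.2; K_B = 23200.19 − 3210×(2.955 + 8.8) = −14533.36.
Balance: K_A = K_B − x×(3210 − 1027), so x = (K_B − K_A)/(3210 − 1027) = 4469.84/2183 = 2.05 km.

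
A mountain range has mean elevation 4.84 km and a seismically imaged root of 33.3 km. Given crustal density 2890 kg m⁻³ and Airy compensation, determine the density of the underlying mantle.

3310 kg m⁻³

Airy balance: ρ_c h = (ρ_m − ρ_c) r → ρ_m = ρ_c (1 + h/r).
ρ_m = 2890 × (1 + 4.84 km/33.3 km) = 3310 kg m⁻³.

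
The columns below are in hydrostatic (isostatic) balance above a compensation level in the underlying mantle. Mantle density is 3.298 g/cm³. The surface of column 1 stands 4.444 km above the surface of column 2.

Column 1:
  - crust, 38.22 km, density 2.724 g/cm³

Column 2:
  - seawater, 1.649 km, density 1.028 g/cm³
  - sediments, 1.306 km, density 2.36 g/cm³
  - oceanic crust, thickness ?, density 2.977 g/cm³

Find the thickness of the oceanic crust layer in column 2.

7.21 km

Take the compensation level at the base of the deeper column (depth z_c below the surface of column 1) and equate Σ ρ_i t_i down to z_c; mantle fills any gap and the z_c terms cancel.
Column 1: 38.22×2.724 + (z_c − 38.22)×3.298
Column 2: 4.444×0 + 1.649×1.028 + 1.306×2.36 + x×2.977 + (z_c − 4.444 − 2.955 − x)×3.298
The z_c×3.298 term appears on both sides and cancels. Collect the known terms of each column as K = Σ(ρt)_known − 3.298 × (depth of known layers): K_1 = 104.11128 − 3.298×38.22 = −21.93828; K_2 = 4.777332 − 3.298×(4.444 + 2.955) = −19.62457.
Balance: K_1 = K_2 − x×(3.298 − 2.977), so x = (K_2 − K_1)/(3.298 − 2.977) = 2.31371/0.321 = 7.21 km.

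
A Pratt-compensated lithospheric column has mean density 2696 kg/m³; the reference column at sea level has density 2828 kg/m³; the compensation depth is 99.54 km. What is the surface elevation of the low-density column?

ρ_ref D = ρ (D + h) → h = D (ρ_ref − ρ)/ρ.
h = 99.54 km × (2828 − 2696)/2696 = 4.87 km.

4.87 km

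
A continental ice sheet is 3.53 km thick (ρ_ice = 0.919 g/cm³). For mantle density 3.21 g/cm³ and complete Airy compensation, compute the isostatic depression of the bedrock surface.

1.01 km

Isostatic balance requires: the ice load ρ_ice t is balanced by mantle displaced below, ρ_m s.
s = t ρ_ice / ρ_m = 3.53 km × 0.919/3.21 = 1.01 km.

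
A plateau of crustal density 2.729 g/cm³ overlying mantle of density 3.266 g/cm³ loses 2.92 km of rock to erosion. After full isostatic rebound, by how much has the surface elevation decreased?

Rebound u = e ρ_c/ρ_m = 2.92 km × 2.729/3.266 = 2.44 km.
Net surface drop = e − u = 2.92 km − 2.44 km = e (ρ_m − ρ_c)/ρ_m = 0.48 km.

0.48 km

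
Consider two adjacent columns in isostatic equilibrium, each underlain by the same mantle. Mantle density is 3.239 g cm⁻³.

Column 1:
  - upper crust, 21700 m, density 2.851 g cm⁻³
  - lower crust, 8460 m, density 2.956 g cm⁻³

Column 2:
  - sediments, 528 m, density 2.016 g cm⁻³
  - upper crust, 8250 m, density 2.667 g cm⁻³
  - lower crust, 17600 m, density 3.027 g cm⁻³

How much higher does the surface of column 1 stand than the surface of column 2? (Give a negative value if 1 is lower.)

530 m

For any compensation level in the mantle, the mantle terms cancel and isostasy reduces to e = (Σt_1 − Σt_2) − (Σ(ρt)_1 − Σ(ρt)_2) / ρ_m.
Σt_1 = 30160 m; Σt_2 = 26378 m; Σ(ρt)_1 = 86874.46; Σ(ρt)_2 = 76342.398 (in m·g cm⁻³).
e = (30160 − 26378) − (86874.46 − 76342.398) / 3.239 = 530 m.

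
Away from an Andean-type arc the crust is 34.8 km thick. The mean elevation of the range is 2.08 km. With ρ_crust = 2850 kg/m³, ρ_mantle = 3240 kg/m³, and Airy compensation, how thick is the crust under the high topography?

Root depth r = h ρ_c / (ρ_m − ρ_c) = 2.08 km × 2850 / 390 = 15.2 km.
Total thickness = T + h + r = 34.8 km + 2.08 km + 15.2 km = 52.1 km.

52.1 km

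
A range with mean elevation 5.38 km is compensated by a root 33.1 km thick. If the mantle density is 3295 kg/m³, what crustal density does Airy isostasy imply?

ρ_c h = (ρ_m − ρ_c) r → ρ_c (h + r) = ρ_m r → ρ_c = ρ_m r / (h + r).
ρ_c = 3295 × 33.1 km / (5.38 km + 33.1 km) = 2830 kg/m³.

2830 kg/m³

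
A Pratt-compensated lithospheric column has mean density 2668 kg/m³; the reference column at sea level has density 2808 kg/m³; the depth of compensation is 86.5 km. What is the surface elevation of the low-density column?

4.54 km

ρ_ref D = ρ (D + h) → h = D (ρ_ref − ρ)/ρ.
h = 86.5 km × (2808 − 2668)/2668 = 4.54 km.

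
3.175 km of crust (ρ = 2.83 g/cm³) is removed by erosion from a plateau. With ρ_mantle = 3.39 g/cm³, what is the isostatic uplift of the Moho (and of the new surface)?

Unloading: uplift u = e ρ_c/ρ_m = 3.175 km × 2.83/3.39 = 2.65 km.

2.65 km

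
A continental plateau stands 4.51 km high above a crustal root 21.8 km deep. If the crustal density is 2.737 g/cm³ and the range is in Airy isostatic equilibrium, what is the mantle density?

3.3 g/cm³

Airy balance: ρ_c h = (ρ_m − ρ_c) r → ρ_m = ρ_c (1 + h/r).
ρ_m = 2.737 × (1 + 4.51 km/21.8 km) = 3.3 g/cm³.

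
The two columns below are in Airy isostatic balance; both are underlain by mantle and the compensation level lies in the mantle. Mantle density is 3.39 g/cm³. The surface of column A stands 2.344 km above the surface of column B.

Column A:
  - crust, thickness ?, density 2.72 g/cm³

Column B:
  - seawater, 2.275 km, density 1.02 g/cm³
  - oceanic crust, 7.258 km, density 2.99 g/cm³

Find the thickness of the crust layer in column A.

Take the compensation level at the base of the deeper column (depth z_c below the surface of column A) and equate Σ ρ_i t_i down to z_c; mantle fills any gap and the z_c terms cancel.
Column A: x×2.72 + (z_c − 0 − x)×3.39
Column B: 2.344×0 + 2.275×1.02 + 7.258×2.99 + (z_c − 2.344 − 9.533)×3.39
The z_c×3.39 term appears on both sides and cancels. Collect the known terms of each column as K = Σ(ρt)_known − 3.39 × (depth of known layers): K_A = 0 − 3.39×0 = 0; K_B = 24.02192 − 3.39×(2.344 + 9.533) = −16.24111.
Balance: K_A − x×(3.39 − 2.72) = K_B, so x = (K_A − K_B)/(3.39 − 2.72) = 16.2411/0.67 = 24.2 km.

24.2 km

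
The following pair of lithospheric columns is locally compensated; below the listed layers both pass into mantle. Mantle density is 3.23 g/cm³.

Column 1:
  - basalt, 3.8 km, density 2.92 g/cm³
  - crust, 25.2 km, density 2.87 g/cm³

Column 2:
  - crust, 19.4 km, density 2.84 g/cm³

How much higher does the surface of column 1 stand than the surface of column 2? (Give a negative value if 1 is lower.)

For any compensation level in the mantle, the mantle terms cancel and isostasy reduces to e = (Σt_1 − Σt_2) − (Σ(ρt)_1 − Σ(ρt)_2) / ρ_m.
Σt_1 = 29 km; Σt_2 = 19.4 km; Σ(ρt)_1 = 83.42; Σ(ρt)_2 = 55.096 (in km·g/cm³).
e = (29 − 19.4) − (83.42 − 55.096) / 3.23 = 0.831 km.

0.831 km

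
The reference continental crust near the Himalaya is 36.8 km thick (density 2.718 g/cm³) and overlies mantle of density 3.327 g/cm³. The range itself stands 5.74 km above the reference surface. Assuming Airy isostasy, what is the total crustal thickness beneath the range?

68.2 km

Root depth r = h ρ_c / (ρ_m − ρ_c) = 5.74 km × 2.718 / 0.609 = 25.62 km.
Total thickness = T + h + r = 36.8 km + 5.74 km + 25.62 km = 68.2 km.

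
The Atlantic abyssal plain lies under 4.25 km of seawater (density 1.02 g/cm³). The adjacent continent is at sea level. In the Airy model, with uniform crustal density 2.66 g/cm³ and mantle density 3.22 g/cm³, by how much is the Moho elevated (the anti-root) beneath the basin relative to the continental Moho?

12.4 km

In Airy isostatic equilibrium: replacing crust with seawater at the top is compensated by replacing crust with mantle at the base: d (ρ_c − ρ_w) = a (ρ_m − ρ_c).
a = d (ρ_c − ρ_w)/(ρ_m − ρ_c) = 4.25 km × 1.64/0.56 = 12.4 km.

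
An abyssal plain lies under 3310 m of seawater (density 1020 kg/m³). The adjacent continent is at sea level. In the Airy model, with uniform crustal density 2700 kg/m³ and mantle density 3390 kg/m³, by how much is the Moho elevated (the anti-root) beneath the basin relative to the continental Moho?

In Airy isostatic equilibrium: replacing crust with seawater at the top is compensated by replacing crust with mantle at the base: d (ρ_c − ρ_w) = a (ρ_m − ρ_c).
a = d (ρ_c − ρ_w)/(ρ_m − ρ_c) = 3310 m × 1680/690 = 8060 m.

8060 m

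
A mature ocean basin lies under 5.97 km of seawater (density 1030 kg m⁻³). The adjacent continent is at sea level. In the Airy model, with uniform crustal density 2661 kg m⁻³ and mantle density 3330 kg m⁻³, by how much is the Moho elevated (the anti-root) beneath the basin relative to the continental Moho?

14.6 km

Balancing pressure at the compensation depth: replacing crust with seawater at the top is compensated by replacing crust with mantle at the base: d (ρ_c − ρ_w) = a (ρ_m − ρ_c).
a = d (ρ_c − ρ_w)/(ρ_m − ρ_c) = 5.97 km × 1631/669 = 14.6 km.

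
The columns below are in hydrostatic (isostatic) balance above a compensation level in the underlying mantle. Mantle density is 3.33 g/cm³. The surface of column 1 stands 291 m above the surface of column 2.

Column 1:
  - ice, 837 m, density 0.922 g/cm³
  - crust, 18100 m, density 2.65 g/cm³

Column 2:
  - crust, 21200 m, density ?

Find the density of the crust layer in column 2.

Take the compensation level at the base of the deeper column (depth z_c below the surface of column 1) and equate Σ ρ_i t_i down to z_c; mantle fills any gap and the z_c terms cancel.
Column 1: 837×0.922 + 18100×2.65 + (z_c − 18937)×3.33
Column 2: 291×0 + 21200×ρ + (z_c − 291 − 21200)×3.33
The z_c×3.33 term appears on both sides and cancels. Collect the known terms of each column as K = Σ(ρt)_known − 3.33 × (depth of known layers): K_1 = 48736.714 − 3.33×18937 = −14323.496; K_2 = 0 − 3.33×(291 + 21200) = −71565.03.
Balance: K_1 = K_2 + 21200×ρ, so ρ = (K_1 − K_2)/21200 = 57241.5/21200 = 2.7 g/cm³.

2.7 g/cm³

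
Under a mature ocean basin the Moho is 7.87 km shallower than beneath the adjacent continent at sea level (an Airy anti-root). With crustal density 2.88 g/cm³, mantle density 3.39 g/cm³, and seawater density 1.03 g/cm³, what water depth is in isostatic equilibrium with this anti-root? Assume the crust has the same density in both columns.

2.17 km

Replacing a thickness d of crust by seawater at the top must be balanced by replacing crust with mantle at the base: d (ρ_c − ρ_w) = a (ρ_m − ρ_c).
d = a (ρ_m − ρ_c)/(ρ_c − ρ_w) = 7.87 km × 0.51/1.85 = 2.17 km.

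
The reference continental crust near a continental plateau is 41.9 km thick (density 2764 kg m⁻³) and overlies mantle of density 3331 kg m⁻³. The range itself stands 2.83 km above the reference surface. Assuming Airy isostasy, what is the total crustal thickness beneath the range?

Root depth r = h ρ_c / (ρ_m − ρ_c) = 2.83 km × 2764 / 567 = 13.8 km.
Total thickness = T + h + r = 41.9 km + 2.83 km + 13.8 km = 58.5 km.

58.5 km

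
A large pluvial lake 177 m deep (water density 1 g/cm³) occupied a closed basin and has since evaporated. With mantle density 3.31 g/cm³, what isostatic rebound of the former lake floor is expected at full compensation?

u = d ρ_w/ρ_m = 177 m × 1/3.31 = 53.5 m.

53.5 m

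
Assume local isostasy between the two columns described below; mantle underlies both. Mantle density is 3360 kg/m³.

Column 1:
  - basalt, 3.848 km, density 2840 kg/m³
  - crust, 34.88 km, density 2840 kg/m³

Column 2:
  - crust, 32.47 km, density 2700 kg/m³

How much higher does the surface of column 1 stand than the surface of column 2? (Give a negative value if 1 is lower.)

−0.384 km

For any compensation level in the mantle, the mantle terms cancel and isostasy reduces to e = (Σt_1 − Σt_2) − (Σ(ρt)_1 − Σ(ρt)_2) / ρ_m.
Σt_1 = 38.728 km; Σt_2 = 32.47 km; Σ(ρt)_1 = 109987.52; Σ(ρt)_2 = 87669 (in km·kg/m³).
e = (38.728 − 32.47) − (109987.52 − 87669) / 3360 = −0.384 km.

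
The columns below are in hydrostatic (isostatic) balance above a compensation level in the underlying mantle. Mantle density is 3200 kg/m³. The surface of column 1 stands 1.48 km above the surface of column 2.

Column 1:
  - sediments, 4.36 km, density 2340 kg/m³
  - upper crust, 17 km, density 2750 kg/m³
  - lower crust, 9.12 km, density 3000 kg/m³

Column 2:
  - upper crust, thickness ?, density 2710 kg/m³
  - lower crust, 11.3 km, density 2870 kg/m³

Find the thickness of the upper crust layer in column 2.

9.71 km

Take the compensation level at the base of the deeper column (depth z_c below the surface of column 1) and equate Σ ρ_i t_i down to z_c; mantle fills any gap and the z_c terms cancel.
Column 1: 4.36×2340 + 17×2750 + 9.12×3000 + (z_c − 30.48)×3200
Column 2: 1.48×0 + x×2710 + 11.3×2870 + (z_c − 1.48 − 11.3 − x)×3200
The z_c×3200 term appears on both sides and cancels. Collect the known terms of each column as K = Σ(ρt)_known − 3200 × (depth of known layers): K_1 = 84312.4 − 3200×30.48 = −13223.6; K_2 = 32431 − 3200×(1.48 + 11.3) = −8465.
Balance: K_1 = K_2 − x×(3200 − 2710), so x = (K_2 − K_1)/(3200 − 2710) = 4758.6/490 = 9.71 km.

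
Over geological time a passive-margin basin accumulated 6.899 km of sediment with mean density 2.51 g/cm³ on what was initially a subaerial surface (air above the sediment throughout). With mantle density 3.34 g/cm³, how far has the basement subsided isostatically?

Subaerial load: s = t ρ_sed / ρ_m = 6.899 km × 2.51/3.34 = 5.18 km.

5.18 km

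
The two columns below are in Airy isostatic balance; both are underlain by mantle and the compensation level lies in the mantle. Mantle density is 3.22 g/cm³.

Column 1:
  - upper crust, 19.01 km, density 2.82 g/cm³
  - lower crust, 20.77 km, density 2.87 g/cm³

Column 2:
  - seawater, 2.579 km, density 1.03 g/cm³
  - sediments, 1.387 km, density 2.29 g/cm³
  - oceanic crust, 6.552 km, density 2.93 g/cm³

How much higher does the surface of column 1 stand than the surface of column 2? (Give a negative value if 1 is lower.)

1.87 km

For any compensation level in the mantle, the mantle terms cancel and isostasy reduces to e = (Σt_1 − Σt_2) − (Σ(ρt)_1 − Σ(ρt)_2) / ρ_m.
Σt_1 = 39.78 km; Σt_2 = 10.518 km; Σ(ρt)_1 = 113.2181; Σ(ρt)_2 = 25.02996 (in km·g/cm³).
e = (39.78 − 10.518) − (113.2181 − 25.02996) / 3.22 = 1.87 km.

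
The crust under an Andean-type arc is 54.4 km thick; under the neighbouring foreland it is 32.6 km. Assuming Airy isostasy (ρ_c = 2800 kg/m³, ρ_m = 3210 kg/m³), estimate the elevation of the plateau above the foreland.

Excess crust Δ = 54.4 km − 32.6 km = 21.8 km, split between elevation h and root r with h + r = Δ.
Airy balance ρ_c h = (ρ_m − ρ_c) r gives r = h ρ_c/(ρ_m − ρ_c), so h (1 + ρ_c/(ρ_m − ρ_c)) = Δ, i.e. h = Δ (ρ_m − ρ_c)/ρ_m.
h = 21.8 km × 410/3210 = 2.78 km.

2.78 km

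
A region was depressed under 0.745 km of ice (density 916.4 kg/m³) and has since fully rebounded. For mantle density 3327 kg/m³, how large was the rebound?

Removing the load lets mantle flow back in; uplift u satisfies ρ_ice t = ρ_m u.
u = t ρ_ice/ρ_m = 0.745 km × 916.4/3327 = 0.205 km.

0.205 km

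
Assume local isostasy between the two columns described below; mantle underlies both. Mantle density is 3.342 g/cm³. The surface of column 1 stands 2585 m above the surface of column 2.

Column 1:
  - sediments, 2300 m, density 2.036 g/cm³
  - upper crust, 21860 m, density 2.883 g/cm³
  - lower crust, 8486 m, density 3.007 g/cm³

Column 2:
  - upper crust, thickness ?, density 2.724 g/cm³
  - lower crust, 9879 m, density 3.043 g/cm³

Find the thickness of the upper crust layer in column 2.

6940 m

Take the compensation level at the base of the deeper column (depth z_c below the surface of column 1) and equate Σ ρ_i t_i down to z_c; mantle fills any gap and the z_c terms cancel.
Column 1: 2300×2.036 + 21860×2.883 + 8486×3.007 + (z_c − 32646)×3.342
Column 2: 2585×0 + x×2.724 + 9879×3.043 + (z_c − 2585 − 9879 − x)×3.342
The z_c×3.342 term appears on both sides and cancels. Collect the known terms of each column as K = Σ(ρt)_known − 3.342 × (depth of known layers): K_1 = 93222.582 − 3.342×32646 = −15880.35; K_2 = 30061.797 − 3.342×(2585 + 9879) = −11592.891.
Balance: K_1 = K_2 − x×(3.342 − 2.724), so x = (K_2 − K_1)/(3.342 − 2.724) = 4287.46/0.618 = 6940 m.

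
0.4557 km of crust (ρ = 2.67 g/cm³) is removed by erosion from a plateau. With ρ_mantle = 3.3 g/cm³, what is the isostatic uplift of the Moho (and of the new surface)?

0.369 km

Unloading: uplift u = e ρ_c/ρ_m = 0.4557 km × 2.67/3.3 = 0.369 km.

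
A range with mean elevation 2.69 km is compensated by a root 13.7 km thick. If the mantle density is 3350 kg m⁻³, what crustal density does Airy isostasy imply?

ρ_c h = (ρ_m − ρ_c) r → ρ_c (h + r) = ρ_m r → ρ_c = ρ_m r / (h + r).
ρ_c = 3350 × 13.7 km / (2.69 km + 13.7 km) = 2800 kg m⁻³.

2800 kg m⁻³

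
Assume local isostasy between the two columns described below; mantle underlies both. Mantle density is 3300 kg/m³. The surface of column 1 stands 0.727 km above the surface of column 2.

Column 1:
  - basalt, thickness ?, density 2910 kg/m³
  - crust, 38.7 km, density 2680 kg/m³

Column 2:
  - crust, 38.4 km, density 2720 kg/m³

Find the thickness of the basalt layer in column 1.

Take the compensation level at the base of the deeper column (depth z_c below the surface of column 1) and equate Σ ρ_i t_i down to z_c; mantle fills any gap and the z_c terms cancel.
Column 1: x×2910 + 38.7×2680 + (z_c − 38.7 − x)×3300
Column 2: 0.727×0 + 38.4×2720 + (z_c − 0.727 − 38.4)×3300
The z_c×3300 term appears on both sides and cancels. Collect the known terms of each column as K = Σ(ρt)_known − 3300 × (depth of known layers): K_1 = 103716 − 3300×38.7 = −23994; K_2 = 104448 − 3300×(0.727 + 38.4) = −24671.1.
Balance: K_1 − x×(3300 − 2910) = K_2, so x = (K_1 − K_2)/(3300 − 2910) = 677.1/390 = 1.74 km.

1.74 km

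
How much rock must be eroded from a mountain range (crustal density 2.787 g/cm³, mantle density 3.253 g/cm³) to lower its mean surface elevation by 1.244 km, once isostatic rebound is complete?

Net drop Δ = e − u = e − e ρ_c/ρ_m = e (ρ_m − ρ_c)/ρ_m.
e = Δ ρ_m/(ρ_m − ρ_c) = 1.244 km × 3.253/0.466 = 8.68 km.

8.68 km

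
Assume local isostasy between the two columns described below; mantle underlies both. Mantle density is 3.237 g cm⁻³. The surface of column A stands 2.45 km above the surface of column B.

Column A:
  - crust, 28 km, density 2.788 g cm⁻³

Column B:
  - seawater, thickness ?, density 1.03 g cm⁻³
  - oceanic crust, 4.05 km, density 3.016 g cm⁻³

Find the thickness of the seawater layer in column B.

1.7 km

Take the compensation level at the base of the deeper column (depth z_c below the surface of column A) and equate Σ ρ_i t_i down to z_c; mantle fills any gap and the z_c terms cancel.
Column A: 28×2.788 + (z_c − 28)×3.237
Column B: 2.45×0 + x×1.03 + 4.05×3.016 + (z_c − 2.45 − 4.05 − x)×3.237
The z_c×3.237 term appears on both sides and cancels. Collect the known terms of each column as K = Σ(ρt)_known − 3.237 × (depth of known layers): K_A = 78.064 − 3.237×28 = −12.572; K_B = 12.2148 − 3.237×(2.45 + 4.05) = −8.8257.
Balance: K_A = K_B − x×(3.237 − 1.03), so x = (K_B − K_A)/(3.237 − 1.03) = 3.7463/2.207 = 1.7 km.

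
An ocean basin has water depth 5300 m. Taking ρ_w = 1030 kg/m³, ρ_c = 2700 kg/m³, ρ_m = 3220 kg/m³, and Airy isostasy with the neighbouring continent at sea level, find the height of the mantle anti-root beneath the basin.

Balancing pressure at the compensation depth: replacing crust with seawater at the top is compensated by replacing crust with mantle at the base: d (ρ_c − ρ_w) = a (ρ_m − ρ_c).
a = d (ρ_c − ρ_w)/(ρ_m − ρ_c) = 5300 m × 1670/520 = 17000 m.

17000 m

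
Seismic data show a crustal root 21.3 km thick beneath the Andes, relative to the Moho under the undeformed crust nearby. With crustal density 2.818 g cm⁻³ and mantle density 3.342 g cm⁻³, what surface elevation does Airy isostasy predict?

3.96 km

In Airy isostatic equilibrium: ρ_c h = (ρ_m − ρ_c) r.
h = r (ρ_m − ρ_c) / ρ_c = 21.3 km × (3.342 − 2.818) / 2.818 = 3.96 km.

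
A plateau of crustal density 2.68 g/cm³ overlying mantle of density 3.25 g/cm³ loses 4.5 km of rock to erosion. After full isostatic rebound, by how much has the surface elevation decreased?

0.789 km

Rebound u = e ρ_c/ρ_m = 4.5 km × 2.68/3.25 = 3.711 km.
Net surface drop = e − u = 4.5 km − 3.711 km = e (ρ_m − ρ_c)/ρ_m = 0.789 km.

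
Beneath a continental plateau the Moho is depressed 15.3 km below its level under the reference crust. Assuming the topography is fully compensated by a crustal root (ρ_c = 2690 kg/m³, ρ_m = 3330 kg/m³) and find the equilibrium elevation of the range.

3.64 km

By Archimedes' principle applied to the lithosphere: ρ_c h = (ρ_m − ρ_c) r.
h = r (ρ_m − ρ_c) / ρ_c = 15.3 km × (3330 − 2690) / 2690 = 3.64 km.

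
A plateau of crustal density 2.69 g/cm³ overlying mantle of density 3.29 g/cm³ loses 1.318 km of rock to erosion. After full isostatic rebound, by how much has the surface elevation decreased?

Rebound u = e ρ_c/ρ_m = 1.318 km × 2.69/3.29 = 1.078 km.
Net surface drop = e − u = 1.318 km − 1.078 km = e (ρ_m − ρ_c)/ρ_m = 0.24 km.

0.24 km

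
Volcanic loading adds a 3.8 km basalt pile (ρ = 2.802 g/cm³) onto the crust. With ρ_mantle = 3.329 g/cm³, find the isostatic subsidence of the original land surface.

Subaerial loading: s = t ρ_load / ρ_m.
s = 3.8 km × 2.802/3.329 = 3.2 km.

3.2 km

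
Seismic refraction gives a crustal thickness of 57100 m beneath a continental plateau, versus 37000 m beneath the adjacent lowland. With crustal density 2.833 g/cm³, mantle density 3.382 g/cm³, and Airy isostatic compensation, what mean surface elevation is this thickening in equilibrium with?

Excess crust Δ = 57100 m − 37000 m = 20100 m, split between elevation h and root r with h + r = Δ.
Airy balance ρ_c h = (ρ_m − ρ_c) r gives r = h ρ_c/(ρ_m − ρ_c), so h (1 + ρ_c/(ρ_m − ρ_c)) = Δ, i.e. h = Δ (ρ_m − ρ_c)/ρ_m.
h = 20100 m × 0.549/3.382 = 3260 m.

3260 m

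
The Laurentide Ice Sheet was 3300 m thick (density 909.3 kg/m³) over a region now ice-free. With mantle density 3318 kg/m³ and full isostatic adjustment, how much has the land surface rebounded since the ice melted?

Removing the load lets mantle flow back in; uplift u satisfies ρ_ice t = ρ_m u.
u = t ρ_ice/ρ_m = 3300 m × 909.3/3318 = 904 m.

904 m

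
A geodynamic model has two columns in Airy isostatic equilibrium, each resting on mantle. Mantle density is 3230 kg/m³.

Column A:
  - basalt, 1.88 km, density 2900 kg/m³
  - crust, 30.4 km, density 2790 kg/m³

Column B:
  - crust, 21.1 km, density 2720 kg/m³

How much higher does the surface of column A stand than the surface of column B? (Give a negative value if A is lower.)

For any compensation level in the mantle, the mantle terms cancel and isostasy reduces to e = (Σt_A − Σt_B) − (Σ(ρt)_A − Σ(ρt)_B) / ρ_m.
Σt_A = 32.28 km; Σt_B = 21.1 km; Σ(ρt)_A = 90268; Σ(ρt)_B = 57392 (in km·kg/m³).
e = (32.28 − 21.1) − (90268 − 57392) / 3230 = 1 km.

1 km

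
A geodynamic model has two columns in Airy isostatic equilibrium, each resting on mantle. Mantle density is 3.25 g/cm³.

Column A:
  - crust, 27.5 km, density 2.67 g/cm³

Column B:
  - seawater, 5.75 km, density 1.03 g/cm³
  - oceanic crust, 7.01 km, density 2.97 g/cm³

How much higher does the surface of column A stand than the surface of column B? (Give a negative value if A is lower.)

0.376 km

For any compensation level in the mantle, the mantle terms cancel and isostasy reduces to e = (Σt_A − Σt_B) − (Σ(ρt)_A − Σ(ρt)_B) / ρ_m.
Σt_A = 27.5 km; Σt_B = 12.76 km; Σ(ρt)_A = 73.425; Σ(ρt)_B = 26.7422 (in km·g/cm³).
e = (27.5 − 12.76) − (73.425 − 26.7422) / 3.25 = 0.376 km.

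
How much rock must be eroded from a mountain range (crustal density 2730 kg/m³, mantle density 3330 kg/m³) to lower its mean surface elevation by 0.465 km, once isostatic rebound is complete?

2.58 km

Net drop Δ = e − u = e − e ρ_c/ρ_m = e (ρ_m − ρ_c)/ρ_m.
e = Δ ρ_m/(ρ_m − ρ_c) = 0.465 km × 3330/600 = 2.58 km.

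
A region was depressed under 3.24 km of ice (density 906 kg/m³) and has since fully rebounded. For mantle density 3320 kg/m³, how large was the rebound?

0.884 km

Removing the load lets mantle flow back in; uplift u satisfies ρ_ice t = ρ_m u.
u = t ρ_ice/ρ_m = 3.24 km × 906/3320 = 0.884 km.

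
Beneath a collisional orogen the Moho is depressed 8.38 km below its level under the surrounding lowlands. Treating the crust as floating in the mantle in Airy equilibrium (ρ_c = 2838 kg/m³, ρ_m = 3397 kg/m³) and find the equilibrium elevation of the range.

1.65 km

Isostatic balance requires: ρ_c h = (ρ_m − ρ_c) r.
h = r (ρ_m − ρ_c) / ρ_c = 8.38 km × (3397 − 2838) / 2838 = 1.65 km.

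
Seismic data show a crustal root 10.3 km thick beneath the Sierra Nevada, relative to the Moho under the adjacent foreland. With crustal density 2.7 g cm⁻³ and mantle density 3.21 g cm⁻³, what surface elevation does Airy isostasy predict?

1.95 km

For local isostatic compensation: ρ_c h = (ρ_m − ρ_c) r.
h = r (ρ_m − ρ_c) / ρ_c = 10.3 km × (3.21 − 2.7) / 2.7 = 1.95 km.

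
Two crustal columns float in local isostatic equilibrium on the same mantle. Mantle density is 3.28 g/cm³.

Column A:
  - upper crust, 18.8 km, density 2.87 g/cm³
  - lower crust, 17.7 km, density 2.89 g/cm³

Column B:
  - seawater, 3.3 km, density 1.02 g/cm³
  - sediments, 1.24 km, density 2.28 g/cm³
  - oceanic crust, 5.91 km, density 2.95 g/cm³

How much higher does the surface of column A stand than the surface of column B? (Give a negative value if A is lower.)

1.21 km

For any compensation level in the mantle, the mantle terms cancel and isostasy reduces to e = (Σt_A − Σt_B) − (Σ(ρt)_A − Σ(ρt)_B) / ρ_m.
Σt_A = 36.5 km; Σt_B = 10.45 km; Σ(ρt)_A = 105.109; Σ(ρt)_B = 23.6277 (in km·g/cm³).
e = (36.5 − 10.45) − (105.109 − 23.6277) / 3.28 = 1.21 km.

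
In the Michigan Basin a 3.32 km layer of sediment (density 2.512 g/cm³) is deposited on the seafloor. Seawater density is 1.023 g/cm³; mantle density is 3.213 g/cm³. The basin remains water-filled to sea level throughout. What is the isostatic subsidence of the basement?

2.26 km

Submarine loading: the sediment displaces seawater, and the subsidence is in turn flooded, so s (ρ_m − ρ_w) = t (ρ_sed − ρ_w).
s = 3.32 km × (2.512 − 1.023) / (3.213 − 1.023) = 2.26 km.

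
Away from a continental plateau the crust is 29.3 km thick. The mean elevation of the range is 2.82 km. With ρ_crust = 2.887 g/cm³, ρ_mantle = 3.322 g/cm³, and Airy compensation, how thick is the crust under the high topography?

50.8 km

Root depth r = h ρ_c / (ρ_m − ρ_c) = 2.82 km × 2.887 / 0.435 = 18.72 km.
Total thickness = T + h + r = 29.3 km + 2.82 km + 18.72 km = 50.8 km.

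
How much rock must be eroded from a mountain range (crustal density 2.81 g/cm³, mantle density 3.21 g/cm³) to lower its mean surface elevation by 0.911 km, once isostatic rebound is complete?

Net drop Δ = e − u = e − e ρ_c/ρ_m = e (ρ_m − ρ_c)/ρ_m.
e = Δ ρ_m/(ρ_m − ρ_c) = 0.911 km × 3.21/0.4 = 7.31 km.

7.31 km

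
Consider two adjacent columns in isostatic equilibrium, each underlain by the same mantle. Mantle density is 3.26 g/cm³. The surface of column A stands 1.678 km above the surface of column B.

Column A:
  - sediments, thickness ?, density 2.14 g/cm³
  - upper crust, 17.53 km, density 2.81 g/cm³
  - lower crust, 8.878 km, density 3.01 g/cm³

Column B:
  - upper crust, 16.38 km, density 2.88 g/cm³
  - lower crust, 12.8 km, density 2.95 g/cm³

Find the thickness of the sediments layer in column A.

4.96 km

Take the compensation level at the base of the deeper column (depth z_c below the surface of column A) and equate Σ ρ_i t_i down to z_c; mantle fills any gap and the z_c terms cancel.
Column A: x×2.14 + 17.53×2.81 + 8.878×3.01 + (z_c − 26.408 − x)×3.26
Column B: 1.678×0 + 16.38×2.88 + 12.8×2.95 + (z_c − 1.678 − 29.18)×3.26
The z_c×3.26 term appears on both sides and cancels. Collect the known terms of each column as K = Σ(ρt)_known − 3.26 × (depth of known layers): K_A = 75.98208 − 3.26×26.408 = −10.108; K_B = 84.9344 − 3.26×(1.678 + 29.18) = −15.66268.
Balance: K_A − x×(3.26 − 2.14) = K_B, so x = (K_A − K_B)/(3.26 − 2.14) = 5.55468/1.12 = 4.96 km.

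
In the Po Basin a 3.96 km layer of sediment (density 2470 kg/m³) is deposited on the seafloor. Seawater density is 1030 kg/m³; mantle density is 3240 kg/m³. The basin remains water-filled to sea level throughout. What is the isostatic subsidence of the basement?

Submarine loading: the sediment displaces seawater, and the subsidence is in turn flooded, so s (ρ_m − ρ_w) = t (ρ_sed − ρ_w).
s = 3.96 km × (2470 − 1030) / (3240 − 1030) = 2.58 km.

2.58 km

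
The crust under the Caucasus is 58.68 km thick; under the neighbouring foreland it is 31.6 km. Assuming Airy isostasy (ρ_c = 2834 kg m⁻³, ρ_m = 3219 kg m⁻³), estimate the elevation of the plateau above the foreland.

3.24 km

Excess crust Δ = 58.68 km − 31.6 km = 27.08 km, split between elevation h and root r with h + r = Δ.
Airy balance ρ_c h = (ρ_m − ρ_c) r gives r = h ρ_c/(ρ_m − ρ_c), so h (1 + ρ_c/(ρ_m − ρ_c)) = Δ, i.e. h = Δ (ρ_m − ρ_c)/ρ_m.
h = 27.08 km × 385/3219 = 3.24 km.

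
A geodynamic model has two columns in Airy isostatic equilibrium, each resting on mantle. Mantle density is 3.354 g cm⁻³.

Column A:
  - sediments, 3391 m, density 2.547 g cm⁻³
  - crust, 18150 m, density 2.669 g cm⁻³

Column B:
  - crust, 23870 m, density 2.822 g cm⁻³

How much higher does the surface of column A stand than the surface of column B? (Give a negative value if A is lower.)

737 m

For any compensation level in the mantle, the mantle terms cancel and isostasy reduces to e = (Σt_A − Σt_B) − (Σ(ρt)_A − Σ(ρt)_B) / ρ_m.
Σt_A = 21541 m; Σt_B = 23870 m; Σ(ρt)_A = 57079.227; Σ(ρt)_B = 67361.14 (in m·g cm⁻³).
e = (21541 − 23870) − (57079.227 − 67361.14) / 3.354 = 737 m.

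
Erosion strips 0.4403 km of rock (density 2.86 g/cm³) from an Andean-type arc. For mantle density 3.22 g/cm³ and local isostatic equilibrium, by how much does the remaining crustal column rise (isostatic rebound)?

0.391 km

Unloading: uplift u = e ρ_c/ρ_m = 0.4403 km × 2.86/3.22 = 0.391 km.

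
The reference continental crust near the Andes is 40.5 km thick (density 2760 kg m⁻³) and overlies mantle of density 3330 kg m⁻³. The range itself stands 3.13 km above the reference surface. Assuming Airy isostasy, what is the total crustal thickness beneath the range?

58.8 km

Root depth r = h ρ_c / (ρ_m − ρ_c) = 3.13 km × 2760 / 570 = 15.16 km.
Total thickness = T + h + r = 40.5 km + 3.13 km + 15.16 km = 58.8 km.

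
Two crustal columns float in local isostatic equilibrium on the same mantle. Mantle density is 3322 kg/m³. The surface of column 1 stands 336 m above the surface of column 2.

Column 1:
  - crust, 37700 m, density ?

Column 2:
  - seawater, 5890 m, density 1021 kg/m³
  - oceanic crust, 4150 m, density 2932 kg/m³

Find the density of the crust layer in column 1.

2890 kg/m³

Take the compensation level at the base of the deeper column (depth z_c below the surface of column 1) and equate Σ ρ_i t_i down to z_c; mantle fills any gap and the z_c terms cancel.
Column 1: 37700×ρ + (z_c − 37700)×3322
Column 2: 336×0 + 5890×1021 + 4150×2932 + (z_c − 336 − 10040)×3322
The z_c×3322 term appears on both sides and cancels. Collect the known terms of each column as K = Σ(ρt)_known − 3322 × (depth of known layers): K_1 = 0 − 3322×37700 = −125239400; K_2 = 18181490 − 3322×(336 + 10040) = −16287582.
Balance: K_1 + 37700×ρ = K_2, so ρ = (K_2 − K_1)/37700 = 108952000/37700 = 2890 kg/m³.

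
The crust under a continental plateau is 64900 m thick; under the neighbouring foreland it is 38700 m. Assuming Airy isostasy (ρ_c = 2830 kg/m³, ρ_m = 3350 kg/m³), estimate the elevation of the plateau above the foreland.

4070 m

Excess crust Δ = 64900 m − 38700 m = 26200 m, split between elevation h and root r with h + r = Δ.
Airy balance ρ_c h = (ρ_m − ρ_c) r gives r = h ρ_c/(ρ_m − ρ_c), so h (1 + ρ_c/(ρ_m − ρ_c)) = Δ, i.e. h = Δ (ρ_m − ρ_c)/ρ_m.
h = 26200 m × 520/3350 = 4070 m.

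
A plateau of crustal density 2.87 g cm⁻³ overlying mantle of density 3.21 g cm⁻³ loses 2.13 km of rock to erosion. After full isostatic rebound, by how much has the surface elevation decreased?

Rebound u = e ρ_c/ρ_m = 2.13 km × 2.87/3.21 = 1.904 km.
Net surface drop = e − u = 2.13 km − 1.904 km = e (ρ_m − ρ_c)/ρ_m = 0.226 km.

0.226 km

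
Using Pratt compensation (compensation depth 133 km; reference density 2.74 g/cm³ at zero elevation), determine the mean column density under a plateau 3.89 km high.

2.66 g/cm³

Pratt balance: ρ_ref D = ρ (D + h).
ρ = ρ_ref D/(D + h) = 2.74 × 133 km/(133 km + 3.89 km) = 2.66 g/cm³.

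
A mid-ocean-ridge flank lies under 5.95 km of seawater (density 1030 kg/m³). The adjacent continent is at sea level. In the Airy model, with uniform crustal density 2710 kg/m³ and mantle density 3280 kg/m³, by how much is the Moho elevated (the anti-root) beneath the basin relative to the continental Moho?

17.5 km

Balancing pressure at the compensation depth: replacing crust with seawater at the top is compensated by replacing crust with mantle at the base: d (ρ_c − ρ_w) = a (ρ_m − ρ_c).
a = d (ρ_c − ρ_w)/(ρ_m − ρ_c) = 5.95 km × 1680/570 = 17.5 km.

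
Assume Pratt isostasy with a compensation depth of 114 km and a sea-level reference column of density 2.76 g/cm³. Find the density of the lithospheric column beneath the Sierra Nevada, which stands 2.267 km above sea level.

2.71 g/cm³

Pratt balance: ρ_ref D = ρ (D + h).
ρ = ρ_ref D/(D + h) = 2.76 × 114 km/(114 km + 2.267 km) = 2.71 g/cm³.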